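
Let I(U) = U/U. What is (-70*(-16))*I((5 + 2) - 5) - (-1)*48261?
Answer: 49381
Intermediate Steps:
I(U) = 1
(-70*(-16))*I((5 + 2) - 5) - (-1)*48261 = -70*(-16)*1 - (-1)*48261 = -14*(-80)*1 - 1*(-48261) = 1120*1 + 48261 = 1120 + 48261 = 49381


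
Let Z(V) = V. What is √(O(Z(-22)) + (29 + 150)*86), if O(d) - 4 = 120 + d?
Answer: 2*√3874 ≈ 124.48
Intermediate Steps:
O(d) = 124 + d (O(d) = 4 + (120 + d) = 124 + d)
√(O(Z(-22)) + (29 + 150)*86) = √((124 - 22) + (29 + 150)*86) = √(102 + 179*86) = √(102 + 15394) = √15496 = 2*√3874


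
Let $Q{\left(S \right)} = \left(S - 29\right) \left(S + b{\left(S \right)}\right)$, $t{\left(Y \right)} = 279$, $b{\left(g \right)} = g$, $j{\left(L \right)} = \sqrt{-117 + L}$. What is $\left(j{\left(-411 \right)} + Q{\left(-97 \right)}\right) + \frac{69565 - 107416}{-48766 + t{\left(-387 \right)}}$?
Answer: $\frac{1185254079}{48487} + 4 i \sqrt{33} \approx 24445.0 + 22.978 i$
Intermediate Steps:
$Q{\left(S \right)} = 2 S \left(-29 + S\right)$ ($Q{\left(S \right)} = \left(S - 29\right) \left(S + S\right) = \left(-29 + S\right) 2 S = 2 S \left(-29 + S\right)$)
$\left(j{\left(-411 \right)} + Q{\left(-97 \right)}\right) + \frac{69565 - 107416}{-48766 + t{\left(-387 \right)}} = \left(\sqrt{-117 - 411} + 2 \left(-97\right) \left(-29 - 97\right)\right) + \frac{69565 - 107416}{-48766 + 279} = \left(\sqrt{-528} + 2 \left(-97\right) \left(-126\right)\right) - \frac{37851}{-48487} = \left(4 i \sqrt{33} + 24444\right) - - \frac{37851}{48487} = \left(24444 + 4 i \sqrt{33}\right) + \frac{37851}{48487} = \frac{1185254079}{48487} + 4 i \sqrt{33}$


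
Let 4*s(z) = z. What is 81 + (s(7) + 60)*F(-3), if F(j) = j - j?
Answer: 81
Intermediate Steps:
s(z) = z/4
F(j) = 0
81 + (s(7) + 60)*F(-3) = 81 + ((¼)*7 + 60)*0 = 81 + (7/4 + 60)*0 = 81 + (247/4)*0 = 81 + 0 = 81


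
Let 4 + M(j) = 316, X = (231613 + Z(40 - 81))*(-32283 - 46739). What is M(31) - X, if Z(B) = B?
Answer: 18299282896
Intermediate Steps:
X = -18299282584 (X = (231613 + (40 - 81))*(-32283 - 46739) = (231613 - 41)*(-79022) = 231572*(-79022) = -18299282584)
M(j) = 312 (M(j) = -4 + 316 = 312)
M(31) - X = 312 - 1*(-18299282584) = 312 + 18299282584 = 18299282896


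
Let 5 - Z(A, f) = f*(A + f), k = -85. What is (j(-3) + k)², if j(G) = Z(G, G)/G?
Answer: 58564/9 ≈ 6507.1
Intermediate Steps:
Z(A, f) = 5 - f*(A + f)
j(G) = (5 - 2*G²)/G (j(G) = (5 - G² - G*G)/G = (5 - G² - G²)/G = (5 - 2*G²)/G)
(j(-3) + k)² = ((-2*(-3) + 5/(-3)) - 85)² = ((6 + 5*(-⅓)) - 85)² = ((6 - 5/3) - 85)² = (13/3 - 85)² = (-242/3)² = 58564/9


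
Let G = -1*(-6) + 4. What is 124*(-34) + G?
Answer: -4206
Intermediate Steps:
G = 10 (G = 6 + 4 = 10)
124*(-34) + G = 124*(-34) + 10 = -4216 + 10 = -4206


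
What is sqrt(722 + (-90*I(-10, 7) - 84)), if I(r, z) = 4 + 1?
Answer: 2*sqrt(47) ≈ 13.711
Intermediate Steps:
I(r, z) = 5
sqrt(722 + (-90*I(-10, 7) - 84)) = sqrt(722 + (-90*5 - 84)) = sqrt(722 + (-450 - 84)) = sqrt(722 - 534) = sqrt(188) = 2*sqrt(47)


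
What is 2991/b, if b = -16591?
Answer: -2991/16591 ≈ -0.18028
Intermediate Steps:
2991/b = 2991/(-16591) = 2991*(-1/16591) = -2991/16591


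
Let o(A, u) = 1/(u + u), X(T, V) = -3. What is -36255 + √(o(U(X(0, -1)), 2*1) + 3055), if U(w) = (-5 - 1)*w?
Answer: -36255 + 11*√101/2 ≈ -36200.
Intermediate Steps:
U(w) = -6*w
o(A, u) = 1/(2*u)
-36255 + √(o(U(X(0, -1)), 2*1) + 3055) = -36255 + √(1/(2*((2*1))) + 3055) = -36255 + √((½)/2 + 3055) = -36255 + √((½)*(½) + 3055) = -36255 + √(¼ + 3055) = -36255 + √(12221/4) = -36255 + 11*√101/2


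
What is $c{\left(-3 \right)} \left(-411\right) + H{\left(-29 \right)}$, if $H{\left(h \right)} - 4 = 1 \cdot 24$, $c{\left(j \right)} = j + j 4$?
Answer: $6193$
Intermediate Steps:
$c{\left(j \right)} = 5 j$ ($c{\left(j \right)} = j + 4 j = 5 j$)
$H{\left(h \right)} = 28$ ($H{\left(h \right)} = 4 + 1 \cdot 24 = 4 + 24 = 28$)
$c{\left(-3 \right)} \left(-411\right) + H{\left(-29 \right)} = 5 \left(-3\right) \left(-411\right) + 28 = \left(-15\right) \left(-411\right) + 28 = 6165 + 28 = 6193$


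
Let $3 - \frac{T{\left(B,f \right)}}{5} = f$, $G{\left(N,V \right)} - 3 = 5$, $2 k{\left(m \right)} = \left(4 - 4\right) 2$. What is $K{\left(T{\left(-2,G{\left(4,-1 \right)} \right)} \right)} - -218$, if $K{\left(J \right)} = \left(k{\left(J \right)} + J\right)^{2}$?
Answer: $843$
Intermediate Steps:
$k{\left(m \right)} = 0$ ($k{\left(m \right)} = \frac{\left(4 - 4\right) 2}{2} = \frac{0 \cdot 2}{2} = \frac{1}{2} \cdot 0 = 0$)
$G{\left(N,V \right)} = 8$ ($G{\left(N,V \right)} = 3 + 5 = 8$)
$T{\left(B,f \right)} = 15 - 5 f$
$K{\left(J \right)} = J^{2}$ ($K{\left(J \right)} = \left(0 + J\right)^{2} = J^{2}$)
$K{\left(T{\left(-2,G{\left(4,-1 \right)} \right)} \right)} - -218 = \left(15 - 40\right)^{2} - -218 = \left(15 - 40\right)^{2} + 218 = \left(-25\right)^{2} + 218 = 625 + 218 = 843$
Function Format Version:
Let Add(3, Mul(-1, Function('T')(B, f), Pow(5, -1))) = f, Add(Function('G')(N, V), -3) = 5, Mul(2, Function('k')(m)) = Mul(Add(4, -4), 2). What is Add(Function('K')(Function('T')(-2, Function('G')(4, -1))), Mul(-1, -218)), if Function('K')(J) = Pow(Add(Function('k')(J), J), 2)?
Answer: 843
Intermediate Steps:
Function('k')(m) = 0 (Function('k')(m) = Mul(Rational(1, 2), Mul(Add(4, -4), 2)) = Mul(Rational(1, 2), Mul(0, 2)) = Mul(Rational(1, 2), 0) = 0)
Function('G')(N, V) = 8 (Function('G')(N, V) = Add(3, 5) = 8)
Function('T')(B, f) = Add(15, Mul(-5, f))
Function('K')(J) = Pow(J, 2) (Function('K')(J) = Pow(Add(0, J), 2) = Pow(J, 2))
Add(Function('K')(Function('T')(-2, Function('G')(4, -1))), Mul(-1, -218)) = Add(Pow(Add(15, Mul(-5, 8)), 2), Mul(-1, -218)) = Add(Pow(Add(15, -40), 2), 218) = Add(Pow(-25, 2), 218) = Add(625, 218) = 843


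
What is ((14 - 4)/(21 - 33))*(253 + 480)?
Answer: -3665/6 ≈ -610.83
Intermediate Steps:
((14 - 4)/(21 - 33))*(253 + 480) = (10/(-12))*733 = (10*(-1/12))*733 = -⅚*733 = -3665/6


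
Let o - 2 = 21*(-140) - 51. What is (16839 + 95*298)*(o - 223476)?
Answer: -10224668285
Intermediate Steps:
o = -2989 (o = 2 + (21*(-140) - 51) = 2 + (-2940 - 51) = 2 - 2991 = -2989)
(16839 + 95*298)*(o - 223476) = (16839 + 95*298)*(-2989 - 223476) = (16839 + 28310)*(-226465) = 45149*(-226465) = -10224668285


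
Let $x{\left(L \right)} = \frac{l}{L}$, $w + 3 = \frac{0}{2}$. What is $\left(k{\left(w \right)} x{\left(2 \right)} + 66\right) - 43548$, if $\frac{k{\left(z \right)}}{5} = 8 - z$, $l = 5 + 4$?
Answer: $- \frac{86469}{2} \approx -43235.0$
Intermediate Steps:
$l = 9$
$w = -3$ ($w = -3 + \frac{0}{2} = -3 + 0 \cdot \frac{1}{2} = -3 + 0 = -3$)
$k{\left(z \right)} = 40 - 5 z$ ($k{\left(z \right)} = 5 \left(8 - z\right) = 40 - 5 z$)
$x{\left(L \right)} = \frac{9}{L}$
$\left(k{\left(w \right)} x{\left(2 \right)} + 66\right) - 43548 = \left(\left(40 - -15\right) \frac{9}{2} + 66\right) - 43548 = \left(\left(40 + 15\right) 9 \cdot \frac{1}{2} + 66\right) - 43548 = \left(55 \cdot \frac{9}{2} + 66\right) - 43548 = \left(\frac{495}{2} + 66\right) - 43548 = \frac{627}{2} - 43548 = - \frac{86469}{2}$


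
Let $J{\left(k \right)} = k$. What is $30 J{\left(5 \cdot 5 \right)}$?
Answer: $750$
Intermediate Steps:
$30 J{\left(5 \cdot 5 \right)} = 30 \cdot 5 \cdot 5 = 30 \cdot 25 = 750$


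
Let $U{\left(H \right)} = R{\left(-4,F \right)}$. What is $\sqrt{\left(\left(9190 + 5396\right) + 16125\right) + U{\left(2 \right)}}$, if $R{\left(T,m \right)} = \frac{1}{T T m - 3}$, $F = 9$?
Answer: $\frac{2 \sqrt{152641383}}{141} \approx 175.25$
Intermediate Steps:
$R{\left(T,m \right)} = \frac{1}{-3 + m T^{2}}$ ($R{\left(T,m \right)} = \frac{1}{T^{2} m - 3} = \frac{1}{m T^{2} - 3} = \frac{1}{-3 + m T^{2}}$)
$U{\left(H \right)} = \frac{1}{141}$ ($U{\left(H \right)} = \frac{1}{-3 + 9 \left(-4\right)^{2}} = \frac{1}{-3 + 9 \cdot 16} = \frac{1}{-3 + 144} = \frac{1}{141}$)
$\sqrt{\left(\left(9190 + 5396\right) + 16125\right) + U{\left(2 \right)}} = \sqrt{\left(\left(9190 + 5396\right) + 16125\right) + \frac{1}{141}} = \sqrt{\left(14586 + 16125\right) + \frac{1}{141}} = \sqrt{30711 + \frac{1}{141}} = \sqrt{\frac{4330252}{141}} = \frac{2 \sqrt{152641383}}{141}$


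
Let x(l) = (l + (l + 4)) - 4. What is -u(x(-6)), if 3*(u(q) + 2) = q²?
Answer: -46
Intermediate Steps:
x(l) = 2*l (x(l) = (l + (4 + l)) - 4 = (4 + 2*l) - 4 = 2*l)
u(q) = -2 + q²/3
-u(x(-6)) = -(-2 + (2*(-6))²/3) = -(-2 + (⅓)*(-12)²) = -(-2 + (⅓)*144) = -(-2 + 48) = -1*46 = -46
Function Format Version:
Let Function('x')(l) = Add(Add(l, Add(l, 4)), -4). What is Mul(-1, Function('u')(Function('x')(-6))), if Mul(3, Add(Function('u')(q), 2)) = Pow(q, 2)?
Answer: -46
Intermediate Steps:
Function('x')(l) = Mul(2, l) (Function('x')(l) = Add(Add(l, Add(4, l)), -4) = Add(Add(4, Mul(2, l)), -4) = Mul(2, l))
Function('u')(q) = Add(-2, Mul(Rational(1, 3), Pow(q, 2)))
Mul(-1, Function('u')(Function('x')(-6))) = Mul(-1, Add(-2, Mul(Rational(1, 3), Pow(Mul(2, -6), 2)))) = Mul(-1, Add(-2, Mul(Rational(1, 3), Pow(-12, 2)))) = Mul(-1, Add(-2, Mul(Rational(1, 3), 144))) = Mul(-1, Add(-2, 48)) = Mul(-1, 46) = -46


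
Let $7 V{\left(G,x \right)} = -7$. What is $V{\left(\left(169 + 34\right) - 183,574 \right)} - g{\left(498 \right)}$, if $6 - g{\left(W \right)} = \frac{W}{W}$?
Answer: $-6$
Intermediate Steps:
$V{\left(G,x \right)} = -1$ ($V{\left(G,x \right)} = \frac{1}{7} \left(-7\right) = -1$)
$g{\left(W \right)} = 5$ ($g{\left(W \right)} = 6 - \frac{W}{W} = 6 - 1 = 5$)
$V{\left(\left(169 + 34\right) - 183,574 \right)} - g{\left(498 \right)} = -1 - 5 = -6$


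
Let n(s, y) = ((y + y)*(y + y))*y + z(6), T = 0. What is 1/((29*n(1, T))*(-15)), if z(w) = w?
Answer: -1/2610 ≈ -0.00038314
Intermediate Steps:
n(s, y) = 6 + 4*y³ (n(s, y) = ((y + y)*(y + y))*y + 6 = ((2*y)*(2*y))*y + 6 = (4*y²)*y + 6 = 4*y³ + 6 = 6 + 4*y³)
1/((29*n(1, T))*(-15)) = 1/((29*(6 + 4*0³))*(-15)) = 1/((29*(6 + 4*0))*(-15)) = 1/((29*(6 + 0))*(-15)) = 1/((29*6)*(-15)) = 1/(174*(-15)) = 1/(-2610) = -1/2610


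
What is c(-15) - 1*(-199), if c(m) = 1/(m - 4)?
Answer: 3780/19 ≈ 198.95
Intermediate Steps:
c(m) = 1/(-4 + m)
c(-15) - 1*(-199) = 1/(-4 - 15) - 1*(-199) = 1/(-19) + 199 = -1/19 + 199 = 3780/19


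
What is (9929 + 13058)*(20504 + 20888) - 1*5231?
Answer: 951472673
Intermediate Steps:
(9929 + 13058)*(20504 + 20888) - 1*5231 = 22987*41392 - 5231 = 951477904 - 5231 = 951472673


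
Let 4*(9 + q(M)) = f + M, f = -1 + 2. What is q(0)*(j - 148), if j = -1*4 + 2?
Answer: 2625/2 ≈ 1312.5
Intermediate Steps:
f = 1
q(M) = -35/4 + M/4 (q(M) = -9 + (1 + M)/4 = -9 + (1/4 + M/4) = -35/4 + M/4)
j = -2 (j = -4 + 2 = -2)
q(0)*(j - 148) = (-35/4 + (1/4)*0)*(-2 - 148) = (-35/4 + 0)*(-150) = -35/4*(-150) = 2625/2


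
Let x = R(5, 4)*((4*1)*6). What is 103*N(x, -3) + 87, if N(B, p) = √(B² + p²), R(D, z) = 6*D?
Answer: 87 + 309*√57601 ≈ 74248.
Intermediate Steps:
x = 720 (x = (6*5)*((4*1)*6) = 30*(4*6) = 30*24 = 720)
103*N(x, -3) + 87 = 103*√(720² + (-3)²) + 87 = 103*√(518400 + 9) + 87 = 103*√518409 + 87 = 103*(3*√57601) + 87 = 309*√57601 + 87 = 87 + 309*√57601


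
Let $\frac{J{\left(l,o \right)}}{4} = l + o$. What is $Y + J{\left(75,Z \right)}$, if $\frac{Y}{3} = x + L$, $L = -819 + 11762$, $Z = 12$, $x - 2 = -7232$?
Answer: $11487$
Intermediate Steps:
$x = -7230$ ($x = 2 - 7232 = -7230$)
$L = 10943$
$J{\left(l,o \right)} = 4 l + 4 o$ ($J{\left(l,o \right)} = 4 \left(l + o\right) = 4 l + 4 o$)
$Y = 11139$ ($Y = 3 \left(-7230 + 10943\right) = 3 \cdot 3713 = 11139$)
$Y + J{\left(75,Z \right)} = 11139 + \left(4 \cdot 75 + 4 \cdot 12\right) = 11139 + \left(300 + 48\right) = 11139 + 348 = 11487$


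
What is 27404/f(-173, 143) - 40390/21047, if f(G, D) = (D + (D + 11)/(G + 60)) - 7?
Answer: 32280370592/160104529 ≈ 201.62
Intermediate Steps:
f(G, D) = -7 + D + (11 + D)/(60 + G) (f(G, D) = (D + (11 + D)/(60 + G)) - 7 = -7 + D + (11 + D)/(60 + G))
27404/f(-173, 143) - 40390/21047 = 27404/(((-409 - 7*(-173) + 61*143 + 143*(-173))/(60 - 173))) - 40390/21047 = 27404/(((-409 + 1211 + 8723 - 24739)/(-113))) - 40390*1/21047 = 27404/((-1/113*(-15214))) - 40390/21047 = 27404/(15214/113) - 40390/21047 = 27404*(113/15214) - 40390/21047 = 1548326/7607 - 40390/21047 = 32280370592/160104529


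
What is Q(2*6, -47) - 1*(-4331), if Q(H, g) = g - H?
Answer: 4272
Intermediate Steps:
Q(2*6, -47) - 1*(-4331) = (-47 - 2*6) - 1*(-4331) = (-47 - 1*12) + 4331 = (-47 - 12) + 4331 = -59 + 4331 = 4272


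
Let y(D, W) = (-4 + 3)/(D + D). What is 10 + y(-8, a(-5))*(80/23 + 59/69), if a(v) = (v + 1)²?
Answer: 493/48 ≈ 10.271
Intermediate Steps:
a(v) = (1 + v)²
y(D, W) = -1/(2*D)
10 + y(-8, a(-5))*(80/23 + 59/69) = 10 + (-½/(-8))*(80/23 + 59/69) = 10 + (-½*(-⅛))*(80*(1/23) + 59*(1/69)) = 10 + (80/23 + 59/69)/16 = 10 + (1/16)*(13/3) = 10 + 13/48 = 493/48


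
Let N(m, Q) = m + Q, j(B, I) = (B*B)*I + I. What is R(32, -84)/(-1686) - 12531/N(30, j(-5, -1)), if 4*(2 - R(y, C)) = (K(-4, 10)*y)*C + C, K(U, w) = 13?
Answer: -10581151/3372 ≈ -3137.9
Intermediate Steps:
j(B, I) = I + I*B² (j(B, I) = B²*I + I = I*B² + I = I + I*B²)
R(y, C) = 2 - C/4 - 13*C*y/4 (R(y, C) = 2 - ((13*y)*C + C)/4 = 2 - (13*C*y + C)/4 = 2 - (C + 13*C*y)/4 = 2 + (-C/4 - 13*C*y/4) = 2 - C/4 - 13*C*y/4)
N(m, Q) = Q + m
R(32, -84)/(-1686) - 12531/N(30, j(-5, -1)) = (2 - ¼*(-84) - 13/4*(-84)*32)/(-1686) - 12531/(-(1 + (-5)²) + 30) = (2 + 21 + 8736)*(-1/1686) - 12531/(-(1 + 25) + 30) = 8759*(-1/1686) - 12531/(-1*26 + 30) = -8759/1686 - 12531/(-26 + 30) = -8759/1686 - 12531/4 = -10581151/3372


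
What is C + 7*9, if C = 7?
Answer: 70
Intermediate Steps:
C + 7*9 = 7 + 7*9 = 7 + 63 = 70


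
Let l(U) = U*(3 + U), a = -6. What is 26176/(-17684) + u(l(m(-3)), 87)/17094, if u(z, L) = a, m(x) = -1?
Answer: -18648277/12595429 ≈ -1.4806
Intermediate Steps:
u(z, L) = -6
26176/(-17684) + u(l(m(-3)), 87)/17094 = 26176/(-17684) - 6/17094 = 26176*(-1/17684) - 6*1/17094 = -6544/4421 - 1/2849 = -18648277/12595429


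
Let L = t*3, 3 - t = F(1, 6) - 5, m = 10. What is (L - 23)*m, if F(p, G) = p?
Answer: -20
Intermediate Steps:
t = 7 (t = 3 - (1 - 5) = 3 - 1*(-4) = 3 + 4 = 7)
L = 21 (L = 7*3 = 21)
(L - 23)*m = (21 - 23)*10 = -2*10 = -20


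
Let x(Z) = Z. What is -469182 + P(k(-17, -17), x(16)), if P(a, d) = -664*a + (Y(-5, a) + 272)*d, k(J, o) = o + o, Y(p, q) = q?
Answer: -442798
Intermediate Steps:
k(J, o) = 2*o
P(a, d) = -664*a + d*(272 + a) (P(a, d) = -664*a + (a + 272)*d = -664*a + (272 + a)*d = -664*a + d*(272 + a))
-469182 + P(k(-17, -17), x(16)) = -469182 + (-1328*(-17) + 272*16 + (2*(-17))*16) = -469182 + (-664*(-34) + 4352 - 34*16) = -469182 + (22576 + 4352 - 544) = -469182 + 26384 = -442798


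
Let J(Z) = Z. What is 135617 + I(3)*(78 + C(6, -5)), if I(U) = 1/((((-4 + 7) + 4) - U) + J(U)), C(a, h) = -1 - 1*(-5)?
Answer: 949401/7 ≈ 1.3563e+5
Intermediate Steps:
C(a, h) = 4 (C(a, h) = -1 + 5 = 4)
I(U) = ⅐ (I(U) = 1/((((-4 + 7) + 4) - U) + U) = 1/(((3 + 4) - U) + U) = 1/((7 - U) + U) = 1/7 = ⅐)
135617 + I(3)*(78 + C(6, -5)) = 135617 + (78 + 4)/7 = 135617 + (⅐)*82 = 135617 + 82/7 = 949401/7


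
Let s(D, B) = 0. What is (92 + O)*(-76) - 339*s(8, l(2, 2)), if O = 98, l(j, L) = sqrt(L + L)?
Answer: -14440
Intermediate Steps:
l(j, L) = sqrt(2)*sqrt(L) (l(j, L) = sqrt(2*L) = sqrt(2)*sqrt(L))
(92 + O)*(-76) - 339*s(8, l(2, 2)) = (92 + 98)*(-76) - 339*0 = 190*(-76) - 1*0 = -14440 + 0 = -14440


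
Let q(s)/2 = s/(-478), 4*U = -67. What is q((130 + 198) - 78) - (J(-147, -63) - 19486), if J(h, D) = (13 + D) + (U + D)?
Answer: 18751657/956 ≈ 19615.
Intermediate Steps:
U = -67/4 (U = (¼)*(-67) = -67/4 ≈ -16.750)
J(h, D) = -15/4 + 2*D (J(h, D) = (13 + D) + (-67/4 + D) = -15/4 + 2*D)
q(s) = -s/239 (q(s) = 2*(s/(-478)) = 2*(s*(-1/478)) = 2*(-s/478) = -s/239)
q((130 + 198) - 78) - (J(-147, -63) - 19486) = -((130 + 198) - 78)/239 - ((-15/4 + 2*(-63)) - 19486) = -(328 - 78)/239 - ((-15/4 - 126) - 19486) = -1/239*250 - (-519/4 - 19486) = -250/239 - 1*(-78463/4) = -250/239 + 78463/4 = 18751657/956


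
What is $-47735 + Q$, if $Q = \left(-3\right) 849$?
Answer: $-50282$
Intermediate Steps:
$Q = -2547$
$-47735 + Q = -47735 - 2547 = -50282$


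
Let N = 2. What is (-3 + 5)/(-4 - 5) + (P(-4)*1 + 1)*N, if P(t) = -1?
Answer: -2/9 ≈ -0.22222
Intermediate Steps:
(-3 + 5)/(-4 - 5) + (P(-4)*1 + 1)*N = (-3 + 5)/(-4 - 5) + (-1*1 + 1)*2 = 2/(-9) + (-1 + 1)*2 = 2*(-1/9) + 0*2 = -2/9 + 0 = -2/9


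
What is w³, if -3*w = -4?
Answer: 64/27 ≈ 2.3704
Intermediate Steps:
w = 4/3 (w = -⅓*(-4) = 4/3 ≈ 1.3333)
w³ = (4/3)³ = 64/27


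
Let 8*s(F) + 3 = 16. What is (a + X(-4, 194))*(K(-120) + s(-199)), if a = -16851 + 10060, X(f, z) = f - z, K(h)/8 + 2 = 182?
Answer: -80604137/8 ≈ -1.0076e+7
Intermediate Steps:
K(h) = 1440 (K(h) = -16 + 8*182 = -16 + 1456 = 1440)
s(F) = 13/8 (s(F) = -3/8 + (⅛)*16 = -3/8 + 2 = 13/8)
a = -6791
(a + X(-4, 194))*(K(-120) + s(-199)) = (-6791 + (-4 - 1*194))*(1440 + 13/8) = (-6791 + (-4 - 194))*(11533/8) = (-6791 - 198)*(11533/8) = -6989*11533/8 = -80604137/8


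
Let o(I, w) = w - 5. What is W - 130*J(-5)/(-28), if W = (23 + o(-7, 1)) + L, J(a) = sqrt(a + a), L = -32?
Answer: -13 + 65*I*sqrt(10)/14 ≈ -13.0 + 14.682*I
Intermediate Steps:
o(I, w) = -5 + w
J(a) = sqrt(2)*sqrt(a) (J(a) = sqrt(2*a) = sqrt(2)*sqrt(a))
W = -13 (W = (23 + (-5 + 1)) - 32 = (23 - 4) - 32 = 19 - 32 = -13)
W - 130*J(-5)/(-28) = -13 - 130*sqrt(2)*sqrt(-5)/(-28) = -13 - 130*sqrt(2)*(I*sqrt(5))*(-1)/28 = -13 - 130*I*sqrt(10)*(-1)/28 = -13 - (-65)*I*sqrt(10)/14 = -13 + 65*I*sqrt(10)/14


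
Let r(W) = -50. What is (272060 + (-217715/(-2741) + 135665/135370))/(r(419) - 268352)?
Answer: -20195496225503/19918067865268 ≈ -1.0139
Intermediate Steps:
(272060 + (-217715/(-2741) + 135665/135370))/(r(419) - 268352) = (272060 + (-217715/(-2741) + 135665/135370))/(-50 - 268352) = (272060 + (-217715*(-1/2741) + 135665*(1/135370)))/(-268402) = (272060 + (217715/2741 + 27133/27074))*(-1/268402) = (272060 + 5968787463/74209834)*(-1/268402) = (20195496225503/74209834)*(-1/268402) = -20195496225503/19918067865268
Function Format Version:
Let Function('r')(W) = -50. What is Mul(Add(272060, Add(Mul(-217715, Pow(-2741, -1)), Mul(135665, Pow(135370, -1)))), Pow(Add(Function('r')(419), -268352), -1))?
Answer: Rational(-20195496225503, 19918067865268) ≈ -1.0139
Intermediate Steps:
Mul(Add(272060, Add(Mul(-217715, Pow(-2741, -1)), Mul(135665, Pow(135370, -1)))), Pow(Add(Function('r')(419), -268352), -1)) = Mul(Add(272060, Add(Mul(-217715, Pow(-2741, -1)), Mul(135665, Pow(135370, -1)))), Pow(Add(-50, -268352), -1)) = Mul(Add(272060, Add(Mul(-217715, Rational(-1, 2741)), Mul(135665, Rational(1, 135370)))), Pow(-268402, -1)) = Mul(Add(272060, Add(Rational(217715, 2741), Rational(27133, 27074))), Rational(-1, 268402)) = Mul(Add(272060, Rational(5968787463, 74209834)), Rational(-1, 268402)) = Mul(Rational(20195496225503, 74209834), Rational(-1, 268402)) = Rational(-20195496225503, 19918067865268)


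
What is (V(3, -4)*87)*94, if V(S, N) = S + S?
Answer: 49068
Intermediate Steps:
V(S, N) = 2*S
(V(3, -4)*87)*94 = ((2*3)*87)*94 = (6*87)*94 = 522*94 = 49068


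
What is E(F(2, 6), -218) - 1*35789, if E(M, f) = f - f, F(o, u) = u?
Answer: -35789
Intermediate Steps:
E(M, f) = 0
E(F(2, 6), -218) - 1*35789 = 0 - 1*35789 = 0 - 35789 = -35789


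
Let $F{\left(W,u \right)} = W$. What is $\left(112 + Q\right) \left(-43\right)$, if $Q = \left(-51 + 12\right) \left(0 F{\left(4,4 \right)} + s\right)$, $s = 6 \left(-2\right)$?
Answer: $-24940$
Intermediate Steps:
$s = -12$
$Q = 468$ ($Q = \left(-51 + 12\right) \left(0 \cdot 4 - 12\right) = - 39 \left(0 - 12\right) = \left(-39\right) \left(-12\right) = 468$)
$\left(112 + Q\right) \left(-43\right) = \left(112 + 468\right) \left(-43\right) = 580 \left(-43\right) = -24940$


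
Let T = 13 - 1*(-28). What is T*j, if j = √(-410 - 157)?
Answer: 369*I*√7 ≈ 976.28*I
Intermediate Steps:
T = 41 (T = 13 + 28 = 41)
j = 9*I*√7 (j = √(-567) = 9*I*√7 ≈ 23.812*I)
T*j = 41*(9*I*√7) = 369*I*√7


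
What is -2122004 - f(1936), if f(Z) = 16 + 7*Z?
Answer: -2135572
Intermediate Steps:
-2122004 - f(1936) = -2122004 - (16 + 7*1936) = -2122004 - (16 + 13552) = -2122004 - 1*13568 = -2122004 - 13568 = -2135572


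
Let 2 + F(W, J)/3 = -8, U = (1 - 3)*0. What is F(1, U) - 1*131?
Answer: -161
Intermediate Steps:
U = 0 (U = -2*0 = 0)
F(W, J) = -30 (F(W, J) = -6 + 3*(-8) = -6 - 24 = -30)
F(1, U) - 1*131 = -30 - 1*131 = -30 - 131 = -161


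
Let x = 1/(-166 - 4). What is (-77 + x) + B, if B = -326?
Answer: -68511/170 ≈ -403.01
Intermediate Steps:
x = -1/170 (x = 1/(-170) = -1/170 ≈ -0.0058824)
(-77 + x) + B = (-77 - 1/170) - 326 = -13091/170 - 326 = -68511/170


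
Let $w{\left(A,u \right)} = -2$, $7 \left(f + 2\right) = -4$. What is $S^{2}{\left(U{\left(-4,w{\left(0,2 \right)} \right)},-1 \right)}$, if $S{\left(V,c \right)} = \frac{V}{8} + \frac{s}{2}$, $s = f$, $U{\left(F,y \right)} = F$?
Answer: $\frac{625}{196} \approx 3.1888$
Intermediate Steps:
$f = - \frac{18}{7}$ ($f = -2 + \frac{1}{7} \left(-4\right) = -2 - \frac{4}{7} = - \frac{18}{7} \approx -2.5714$)
$s = - \frac{18}{7} \approx -2.5714$
$S{\left(V,c \right)} = - \frac{9}{7} + \frac{V}{8}$ ($S{\left(V,c \right)} = \frac{V}{8} - \frac{18}{7 \cdot 2} = V \frac{1}{8} - \frac{9}{7} = \frac{V}{8} - \frac{9}{7} = - \frac{9}{7} + \frac{V}{8}$)
$S^{2}{\left(U{\left(-4,w{\left(0,2 \right)} \right)},-1 \right)} = \left(- \frac{9}{7} + \frac{1}{8} \left(-4\right)\right)^{2} = \left(- \frac{9}{7} - \frac{1}{2}\right)^{2} = \left(- \frac{25}{14}\right)^{2} = \frac{625}{196}$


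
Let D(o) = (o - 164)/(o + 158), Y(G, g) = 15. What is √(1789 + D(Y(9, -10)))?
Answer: 6*√1486589/173 ≈ 42.286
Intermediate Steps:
D(o) = (-164 + o)/(158 + o)
√(1789 + D(Y(9, -10))) = √(1789 + (-164 + 15)/(158 + 15)) = √(1789 - 149/173) = √(309348/173) = 6*√1486589/173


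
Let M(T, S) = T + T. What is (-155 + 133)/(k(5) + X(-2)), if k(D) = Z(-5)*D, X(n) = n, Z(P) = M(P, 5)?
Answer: 11/26 ≈ 0.42308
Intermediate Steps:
M(T, S) = 2*T
Z(P) = 2*P
k(D) = -10*D (k(D) = (2*(-5))*D = -10*D)
(-155 + 133)/(k(5) + X(-2)) = (-155 + 133)/(-10*5 - 2) = -22/(-50 - 2) = -22/(-52) = -22*(-1/52) = 11/26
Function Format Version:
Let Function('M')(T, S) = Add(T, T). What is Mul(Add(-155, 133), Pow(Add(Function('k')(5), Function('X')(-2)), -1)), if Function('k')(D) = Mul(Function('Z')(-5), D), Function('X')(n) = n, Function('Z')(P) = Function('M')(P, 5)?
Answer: Rational(11, 26) ≈ 0.42308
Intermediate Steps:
Function('M')(T, S) = Mul(2, T)
Function('Z')(P) = Mul(2, P)
Function('k')(D) = Mul(-10, D) (Function('k')(D) = Mul(Mul(2, -5), D) = Mul(-10, D))
Mul(Add(-155, 133), Pow(Add(Function('k')(5), Function('X')(-2)), -1)) = Mul(Add(-155, 133), Pow(Add(Mul(-10, 5), -2), -1)) = Mul(-22, Pow(Add(-50, -2), -1)) = Mul(-22, Pow(-52, -1)) = Mul(-22, Rational(-1, 52)) = Rational(11, 26)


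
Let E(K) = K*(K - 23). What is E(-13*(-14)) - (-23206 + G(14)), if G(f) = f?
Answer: 52130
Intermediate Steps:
E(K) = K*(-23 + K)
E(-13*(-14)) - (-23206 + G(14)) = (-13*(-14))*(-23 - 13*(-14)) - (-23206 + 14) = 182*(-23 + 182) - 1*(-23192) = 182*159 + 23192 = 28938 + 23192 = 52130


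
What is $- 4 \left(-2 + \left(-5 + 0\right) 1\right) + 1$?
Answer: $29$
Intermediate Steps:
$- 4 \left(-2 + \left(-5 + 0\right) 1\right) + 1 = - 4 \left(-2 - 5\right) + 1 = \left(-4\right) \left(-7\right) + 1 = 28 + 1 = 29$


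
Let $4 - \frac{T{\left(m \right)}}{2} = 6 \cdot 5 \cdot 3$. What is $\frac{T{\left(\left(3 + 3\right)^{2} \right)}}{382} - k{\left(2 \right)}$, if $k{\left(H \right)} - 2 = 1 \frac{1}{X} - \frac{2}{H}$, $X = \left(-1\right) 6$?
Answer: $- \frac{1471}{1146} \approx -1.2836$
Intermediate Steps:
$X = -6$
$T{\left(m \right)} = -172$ ($T{\left(m \right)} = 8 - 2 \cdot 6 \cdot 5 \cdot 3 = 8 - 2 \cdot 30 \cdot 3 = 8 - 180 = -172$)
$k{\left(H \right)} = \frac{11}{6} - \frac{2}{H}$ ($k{\left(H \right)} = 2 + \left(1 \frac{1}{-6} - \frac{2}{H}\right) = 2 + \left(1 \left(- \frac{1}{6}\right) - \frac{2}{H}\right) = 2 - \left(\frac{1}{6} + \frac{2}{H}\right) = \frac{11}{6} - \frac{2}{H}$)
$\frac{T{\left(\left(3 + 3\right)^{2} \right)}}{382} - k{\left(2 \right)} = - \frac{172}{382} - \left(\frac{11}{6} - \frac{2}{2}\right) = \left(-172\right) \frac{1}{382} - \left(\frac{11}{6} - 1\right) = - \frac{86}{191} - \left(\frac{11}{6} - 1\right) = - \frac{86}{191} - \frac{5}{6} = - \frac{1471}{1146}$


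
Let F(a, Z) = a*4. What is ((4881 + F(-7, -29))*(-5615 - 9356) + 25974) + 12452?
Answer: -72615837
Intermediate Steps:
F(a, Z) = 4*a
((4881 + F(-7, -29))*(-5615 - 9356) + 25974) + 12452 = ((4881 + 4*(-7))*(-5615 - 9356) + 25974) + 12452 = ((4881 - 28)*(-14971) + 25974) + 12452 = (4853*(-14971) + 25974) + 12452 = (-72654263 + 25974) + 12452 = -72628289 + 12452 = -72615837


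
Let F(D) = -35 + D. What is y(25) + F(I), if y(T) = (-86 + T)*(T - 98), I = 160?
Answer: 4578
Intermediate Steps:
y(T) = (-98 + T)*(-86 + T) (y(T) = (-86 + T)*(-98 + T) = (-98 + T)*(-86 + T))
y(25) + F(I) = (8428 + 25**2 - 184*25) + (-35 + 160) = (8428 + 625 - 4600) + 125 = 4453 + 125 = 4578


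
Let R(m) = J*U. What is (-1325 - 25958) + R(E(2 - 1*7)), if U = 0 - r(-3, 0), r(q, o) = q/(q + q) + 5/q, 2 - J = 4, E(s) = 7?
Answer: -81856/3 ≈ -27285.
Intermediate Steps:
J = -2 (J = 2 - 1*4 = 2 - 4 = -2)
r(q, o) = 1/2 + 5/q (r(q, o) = q/((2*q)) + 5/q = q*(1/(2*q)) + 5/q = 1/2 + 5/q)
U = 7/6 (U = 0 - (10 - 3)/(2*(-3)) = 0 - (-1)*7/(2*3) = 0 - 1*(-7/6) = 0 + 7/6 = 7/6 ≈ 1.1667)
R(m) = -7/3 (R(m) = -2*7/6 = -7/3)
(-1325 - 25958) + R(E(2 - 1*7)) = (-1325 - 25958) - 7/3 = -27283 - 7/3 = -81856/3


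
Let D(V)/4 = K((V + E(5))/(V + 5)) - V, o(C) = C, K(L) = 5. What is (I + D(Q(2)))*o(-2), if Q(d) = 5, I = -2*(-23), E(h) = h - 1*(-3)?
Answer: -92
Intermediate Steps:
E(h) = 3 + h (E(h) = h + 3 = 3 + h)
I = 46
D(V) = 20 - 4*V (D(V) = 4*(5 - V) = 20 - 4*V)
(I + D(Q(2)))*o(-2) = (46 + (20 - 4*5))*(-2) = (46 + (20 - 20))*(-2) = (46 + 0)*(-2) = 46*(-2) = -92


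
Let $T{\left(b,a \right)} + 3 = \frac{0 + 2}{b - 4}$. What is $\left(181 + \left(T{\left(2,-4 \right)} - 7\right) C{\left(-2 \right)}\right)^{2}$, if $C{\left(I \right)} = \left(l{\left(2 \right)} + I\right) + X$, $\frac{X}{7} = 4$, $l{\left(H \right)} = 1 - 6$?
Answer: $2500$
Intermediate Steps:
$l{\left(H \right)} = -5$ ($l{\left(H \right)} = 1 - 6 = -5$)
$X = 28$ ($X = 7 \cdot 4 = 28$)
$T{\left(b,a \right)} = -3 + \frac{2}{-4 + b}$ ($T{\left(b,a \right)} = -3 + \frac{0 + 2}{b - 4} = -3 + \frac{2}{-4 + b}$)
$C{\left(I \right)} = 23 + I$ ($C{\left(I \right)} = \left(-5 + I\right) + 28 = 23 + I$)
$\left(181 + \left(T{\left(2,-4 \right)} - 7\right) C{\left(-2 \right)}\right)^{2} = \left(181 + \left(\frac{14 - 6}{-4 + 2} - 7\right) \left(23 - 2\right)\right)^{2} = \left(181 + \left(\frac{14 - 6}{-2} - 7\right) 21\right)^{2} = \left(181 + \left(\left(- \frac{1}{2}\right) 8 - 7\right) 21\right)^{2} = \left(181 + \left(-4 - 7\right) 21\right)^{2} = \left(181 - 231\right)^{2} = \left(-50\right)^{2} = 2500$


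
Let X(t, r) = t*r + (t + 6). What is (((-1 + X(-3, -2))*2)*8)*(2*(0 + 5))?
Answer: 1280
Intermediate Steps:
X(t, r) = 6 + t + r*t (X(t, r) = r*t + (6 + t) = 6 + t + r*t)
(((-1 + X(-3, -2))*2)*8)*(2*(0 + 5)) = (((-1 + (6 - 3 - 2*(-3)))*2)*8)*(2*(0 + 5)) = (((-1 + (6 - 3 + 6))*2)*8)*(2*5) = (((-1 + 9)*2)*8)*10 = ((8*2)*8)*10 = (16*8)*10 = 128*10 = 1280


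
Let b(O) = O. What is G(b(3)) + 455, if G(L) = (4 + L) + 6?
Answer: 468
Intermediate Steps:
G(L) = 10 + L
G(b(3)) + 455 = (10 + 3) + 455 = 13 + 455 = 468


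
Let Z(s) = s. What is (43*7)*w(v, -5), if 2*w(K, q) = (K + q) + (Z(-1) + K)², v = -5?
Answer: 3913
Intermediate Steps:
w(K, q) = K/2 + q/2 + (-1 + K)²/2 (w(K, q) = ((K + q) + (-1 + K)²)/2 = (K + q + (-1 + K)²)/2 = K/2 + q/2 + (-1 + K)²/2)
(43*7)*w(v, -5) = (43*7)*((½)*(-5) + (½)*(-5) + (-1 - 5)²/2) = 301*(-5/2 - 5/2 + (½)*(-6)²) = 301*(-5/2 - 5/2 + (½)*36) = 301*(-5/2 - 5/2 + 18) = 301*13 = 3913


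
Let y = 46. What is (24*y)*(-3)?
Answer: -3312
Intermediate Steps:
(24*y)*(-3) = (24*46)*(-3) = 1104*(-3) = -3312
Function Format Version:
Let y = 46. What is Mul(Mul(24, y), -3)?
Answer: -3312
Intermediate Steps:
Mul(Mul(24, y), -3) = Mul(Mul(24, 46), -3) = Mul(1104, -3) = -3312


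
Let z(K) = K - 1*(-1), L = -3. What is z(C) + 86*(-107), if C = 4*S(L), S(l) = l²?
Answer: -9165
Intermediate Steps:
C = 36 (C = 4*(-3)² = 4*9 = 36)
z(K) = 1 + K (z(K) = K + 1 = 1 + K)
z(C) + 86*(-107) = (1 + 36) + 86*(-107) = 37 - 9202 = -9165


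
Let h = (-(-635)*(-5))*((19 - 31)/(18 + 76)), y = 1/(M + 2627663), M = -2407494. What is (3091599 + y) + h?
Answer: 31995884450354/10347943 ≈ 3.0920e+6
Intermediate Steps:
y = 1/220169 (y = 1/(-2407494 + 2627663) = 1/220169 ≈ 4.5420e-6)
h = 19050/47 (h = (-127*25)*(-12/94) = -(-38100)/94 = -3175*(-6/47) = 19050/47 ≈ 405.32)
(3091599 + y) + h = (3091599 + 1/220169) + 19050/47 = 680674260232/220169 + 19050/47 = 31995884450354/10347943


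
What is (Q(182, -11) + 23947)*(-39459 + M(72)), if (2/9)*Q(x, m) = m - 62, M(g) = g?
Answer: -1860523719/2 ≈ -9.3026e+8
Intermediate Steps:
Q(x, m) = -279 + 9*m/2 (Q(x, m) = 9*(m - 62)/2 = 9*(-62 + m)/2 = -279 + 9*m/2)
(Q(182, -11) + 23947)*(-39459 + M(72)) = ((-279 + (9/2)*(-11)) + 23947)*(-39459 + 72) = ((-279 - 99/2) + 23947)*(-39387) = (-657/2 + 23947)*(-39387) = (47237/2)*(-39387) = -1860523719/2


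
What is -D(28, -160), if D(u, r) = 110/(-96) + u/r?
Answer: 317/240 ≈ 1.3208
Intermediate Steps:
D(u, r) = -55/48 + u/r (D(u, r) = 110*(-1/96) + u/r = -55/48 + u/r)
-D(28, -160) = -(-55/48 + 28/(-160)) = -(-55/48 + 28*(-1/160)) = -(-55/48 - 7/40) = -1*(-317/240) = 317/240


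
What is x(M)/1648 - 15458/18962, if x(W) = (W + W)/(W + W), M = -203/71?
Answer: -12727911/15624688 ≈ -0.81460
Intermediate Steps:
M = -203/71 (M = -203*1/71 = -203/71 ≈ -2.8592)
x(W) = 1 (x(W) = (2*W)/((2*W)) = (2*W)*(1/(2*W)) = 1)
x(M)/1648 - 15458/18962 = 1/1648 - 15458/18962 = 1*(1/1648) - 15458*1/18962 = 1/1648 - 7729/9481 = -12727911/15624688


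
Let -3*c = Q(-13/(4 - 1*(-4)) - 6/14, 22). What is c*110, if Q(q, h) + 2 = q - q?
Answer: 220/3 ≈ 73.333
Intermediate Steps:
Q(q, h) = -2 (Q(q, h) = -2 + (q - q) = -2 + 0 = -2)
c = ⅔ (c = -⅓*(-2) = ⅔ ≈ 0.66667)
c*110 = (⅔)*110 = 220/3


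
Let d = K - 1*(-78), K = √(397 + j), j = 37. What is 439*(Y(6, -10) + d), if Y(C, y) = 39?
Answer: 51363 + 439*√434 ≈ 60509.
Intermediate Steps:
K = √434 (K = √(397 + 37) = √434 ≈ 20.833)
d = 78 + √434 (d = √434 - 1*(-78) = √434 + 78 = 78 + √434 ≈ 98.833)
439*(Y(6, -10) + d) = 439*(39 + (78 + √434)) = 439*(117 + √434) = 51363 + 439*√434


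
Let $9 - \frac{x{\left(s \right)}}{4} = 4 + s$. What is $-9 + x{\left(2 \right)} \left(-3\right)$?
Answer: $-45$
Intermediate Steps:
$x{\left(s \right)} = 20 - 4 s$ ($x{\left(s \right)} = 36 - 4 \left(4 + s\right) = 36 - \left(16 + 4 s\right) = 20 - 4 s$)
$-9 + x{\left(2 \right)} \left(-3\right) = -9 + \left(20 - 8\right) \left(-3\right) = -9 + 12 \left(-3\right) = -9 - 36 = -45$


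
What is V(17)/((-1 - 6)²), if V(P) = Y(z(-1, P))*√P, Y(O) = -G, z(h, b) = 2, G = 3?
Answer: -3*√17/49 ≈ -0.25244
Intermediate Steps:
Y(O) = -3 (Y(O) = -1*3 = -3)
V(P) = -3*√P
V(17)/((-1 - 6)²) = (-3*√17)/((-1 - 6)²) = (-3*√17)/((-7)²) = (-3*√17)/49 = -3*√17/49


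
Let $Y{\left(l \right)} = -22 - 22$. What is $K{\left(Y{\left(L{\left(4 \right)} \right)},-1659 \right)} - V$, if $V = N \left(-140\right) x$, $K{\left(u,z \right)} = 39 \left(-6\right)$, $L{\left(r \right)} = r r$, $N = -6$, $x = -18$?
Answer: $14886$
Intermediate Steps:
$L{\left(r \right)} = r^{2}$
$Y{\left(l \right)} = -44$
$K{\left(u,z \right)} = -234$
$V = -15120$ ($V = \left(-6\right) \left(-140\right) \left(-18\right) = 840 \left(-18\right) = -15120$)
$K{\left(Y{\left(L{\left(4 \right)} \right)},-1659 \right)} - V = -234 - -15120 = -234 + 15120 = 14886$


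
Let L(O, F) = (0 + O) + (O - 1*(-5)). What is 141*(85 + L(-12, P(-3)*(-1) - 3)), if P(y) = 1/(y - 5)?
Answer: 9306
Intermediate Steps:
P(y) = 1/(-5 + y)
L(O, F) = 5 + 2*O (L(O, F) = O + (O + 5) = O + (5 + O) = 5 + 2*O)
141*(85 + L(-12, P(-3)*(-1) - 3)) = 141*(85 + (5 + 2*(-12))) = 141*(85 + (5 - 24)) = 141*(85 - 19) = 141*66 = 9306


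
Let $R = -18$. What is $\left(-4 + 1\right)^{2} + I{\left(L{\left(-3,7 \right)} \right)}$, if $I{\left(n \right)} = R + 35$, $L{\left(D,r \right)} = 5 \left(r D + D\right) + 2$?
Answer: $26$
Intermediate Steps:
$L{\left(D,r \right)} = 2 + 5 D + 5 D r$ ($L{\left(D,r \right)} = 5 \left(D r + D\right) + 2 = 5 \left(D + D r\right) + 2 = \left(5 D + 5 D r\right) + 2 = 2 + 5 D + 5 D r$)
$I{\left(n \right)} = 17$ ($I{\left(n \right)} = -18 + 35 = 17$)
$\left(-4 + 1\right)^{2} + I{\left(L{\left(-3,7 \right)} \right)} = \left(-4 + 1\right)^{2} + 17 = \left(-3\right)^{2} + 17 = 9 + 17 = 26$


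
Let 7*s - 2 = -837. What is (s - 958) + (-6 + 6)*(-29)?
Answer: -7541/7 ≈ -1077.3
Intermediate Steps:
s = -835/7 (s = 2/7 + (1/7)*(-837) = 2/7 - 837/7 = -835/7 ≈ -119.29)
(s - 958) + (-6 + 6)*(-29) = (-835/7 - 958) + (-6 + 6)*(-29) = -7541/7 + 0*(-29) = -7541/7 + 0 = -7541/7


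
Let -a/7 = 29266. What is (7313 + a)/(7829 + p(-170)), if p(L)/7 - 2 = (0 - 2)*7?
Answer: -197549/7745 ≈ -25.507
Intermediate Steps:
p(L) = -84 (p(L) = 14 + 7*((0 - 2)*7) = 14 + 7*(-2*7) = 14 + 7*(-14) = 14 - 98 = -84)
a = -204862 (a = -7*29266 = -204862)
(7313 + a)/(7829 + p(-170)) = (7313 - 204862)/(7829 - 84) = -197549/7745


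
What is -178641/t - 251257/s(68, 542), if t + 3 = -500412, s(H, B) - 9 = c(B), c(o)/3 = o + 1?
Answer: -41813385899/273226590 ≈ -153.04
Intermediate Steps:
c(o) = 3 + 3*o (c(o) = 3*(o + 1) = 3*(1 + o) = 3 + 3*o)
s(H, B) = 12 + 3*B (s(H, B) = 9 + (3 + 3*B) = 12 + 3*B)
t = -500415 (t = -3 - 500412 = -500415)
-178641/t - 251257/s(68, 542) = -178641/(-500415) - 251257/(12 + 3*542) = -178641*(-1/500415) - 251257/(12 + 1626) = 59547/166805 - 251257/1638 = -41813385899/273226590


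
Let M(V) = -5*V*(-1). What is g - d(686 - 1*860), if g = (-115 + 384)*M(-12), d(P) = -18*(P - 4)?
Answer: -19344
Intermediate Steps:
d(P) = 72 - 18*P (d(P) = -18*(-4 + P) = 72 - 18*P)
M(V) = 5*V
g = -16140 (g = (-115 + 384)*(5*(-12)) = 269*(-60) = -16140)
g - d(686 - 1*860) = -16140 - (72 - 18*(686 - 1*860)) = -16140 - (72 - 18*(686 - 860)) = -16140 - (72 - 18*(-174)) = -16140 - (72 + 3132) = -16140 - 1*3204 = -16140 - 3204 = -19344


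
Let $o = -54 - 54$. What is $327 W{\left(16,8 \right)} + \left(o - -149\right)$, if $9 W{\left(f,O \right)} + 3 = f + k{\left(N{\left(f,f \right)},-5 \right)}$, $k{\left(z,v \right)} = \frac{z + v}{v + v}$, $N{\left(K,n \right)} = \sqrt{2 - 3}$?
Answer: $\frac{1063}{2} - \frac{109 i}{30} \approx 531.5 - 3.6333 i$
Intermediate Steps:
$N{\left(K,n \right)} = i$ ($N{\left(K,n \right)} = \sqrt{-1} = i$)
$k{\left(z,v \right)} = \frac{v + z}{2 v}$
$o = -108$ ($o = -54 - 54 = -108$)
$W{\left(f,O \right)} = - \frac{5}{18} - \frac{i}{90} + \frac{f}{9}$ ($W{\left(f,O \right)} = - \frac{1}{3} + \frac{f + \frac{-5 + i}{2 \left(-5\right)}}{9} = - \frac{1}{3} + \frac{f + \frac{1}{2} \left(- \frac{1}{5}\right) \left(-5 + i\right)}{9} = - \frac{1}{3} + \frac{f + \left(\frac{1}{2} - \frac{i}{10}\right)}{9} = - \frac{1}{3} + \frac{\frac{1}{2} + f - \frac{i}{10}}{9} = - \frac{1}{3} + \left(\frac{1}{18} - \frac{i}{90} + \frac{f}{9}\right) = - \frac{5}{18} - \frac{i}{90} + \frac{f}{9}$)
$327 W{\left(16,8 \right)} + \left(o - -149\right) = 327 \left(- \frac{5}{18} - \frac{i}{90} + \frac{1}{9} \cdot 16\right) - -41 = 327 \left(- \frac{5}{18} - \frac{i}{90} + \frac{16}{9}\right) + \left(-108 + 149\right) = 327 \left(\frac{3}{2} - \frac{i}{90}\right) + 41 = \left(\frac{981}{2} - \frac{109 i}{30}\right) + 41 = \frac{1063}{2} - \frac{109 i}{30}$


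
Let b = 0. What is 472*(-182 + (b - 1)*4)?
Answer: -87792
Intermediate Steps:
472*(-182 + (b - 1)*4) = 472*(-182 + (0 - 1)*4) = 472*(-182 - 1*4) = 472*(-182 - 4) = 472*(-186) = -87792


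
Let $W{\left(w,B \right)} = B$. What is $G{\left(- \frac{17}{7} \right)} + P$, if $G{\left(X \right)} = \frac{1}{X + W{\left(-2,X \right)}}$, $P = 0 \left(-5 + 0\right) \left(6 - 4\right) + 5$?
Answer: $\frac{163}{34} \approx 4.7941$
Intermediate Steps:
$P = 5$ ($P = 0 \left(\left(-5\right) 2\right) + 5 = 0 \left(-10\right) + 5 = 0 + 5 = 5$)
$G{\left(X \right)} = \frac{1}{2 X}$ ($G{\left(X \right)} = \frac{1}{X + X} = \frac{1}{2 X}$)
$G{\left(- \frac{17}{7} \right)} + P = \frac{1}{2 \left(- \frac{17}{7}\right)} + 5 = \frac{1}{2} \left(- \frac{7}{17}\right) + 5 = - \frac{7}{34} + 5 = \frac{163}{34}$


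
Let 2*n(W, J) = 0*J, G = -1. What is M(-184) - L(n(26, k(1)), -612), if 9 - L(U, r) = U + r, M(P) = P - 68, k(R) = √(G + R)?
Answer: -873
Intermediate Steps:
k(R) = √(-1 + R)
M(P) = -68 + P
n(W, J) = 0 (n(W, J) = (0*J)/2 = (½)*0 = 0)
L(U, r) = 9 - U - r (L(U, r) = 9 - (U + r) = 9 + (-U - r) = 9 - U - r)
M(-184) - L(n(26, k(1)), -612) = (-68 - 184) - (9 - 1*0 - 1*(-612)) = -252 - (9 + 0 + 612) = -252 - 1*621 = -252 - 621 = -873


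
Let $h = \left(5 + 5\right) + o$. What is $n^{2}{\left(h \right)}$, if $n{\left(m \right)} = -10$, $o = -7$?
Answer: $100$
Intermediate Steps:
$h = 3$ ($h = \left(5 + 5\right) - 7 = 10 - 7 = 3$)
$n^{2}{\left(h \right)} = \left(-10\right)^{2} = 100$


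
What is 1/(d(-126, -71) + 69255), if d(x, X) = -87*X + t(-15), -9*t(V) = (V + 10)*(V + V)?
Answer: 3/226246 ≈ 1.3260e-5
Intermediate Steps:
t(V) = -2*V*(10 + V)/9 (t(V) = -(V + 10)*(V + V)/9 = -(10 + V)*2*V/9 = -2*V*(10 + V)/9)
d(x, X) = -50/3 - 87*X (d(x, X) = -87*X - 2/9*(-15)*(10 - 15) = -87*X - 2/9*(-15)*(-5) = -87*X - 50/3 = -50/3 - 87*X)
1/(d(-126, -71) + 69255) = 1/((-50/3 - 87*(-71)) + 69255) = 1/((-50/3 + 6177) + 69255) = 1/(18481/3 + 69255) = 1/(226246/3) = 3/226246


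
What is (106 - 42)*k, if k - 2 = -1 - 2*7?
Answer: -832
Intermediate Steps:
k = -13 (k = 2 + (-1 - 2*7) = 2 + (-1 - 14) = 2 - 15 = -13)
(106 - 42)*k = (106 - 42)*(-13) = 64*(-13) = -832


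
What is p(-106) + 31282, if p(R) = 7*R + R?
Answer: 30434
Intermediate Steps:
p(R) = 8*R
p(-106) + 31282 = 8*(-106) + 31282 = -848 + 31282 = 30434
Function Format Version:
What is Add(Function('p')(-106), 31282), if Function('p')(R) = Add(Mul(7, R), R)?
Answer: 30434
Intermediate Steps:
Function('p')(R) = Mul(8, R)
Add(Function('p')(-106), 31282) = Add(Mul(8, -106), 31282) = Add(-848, 31282) = 30434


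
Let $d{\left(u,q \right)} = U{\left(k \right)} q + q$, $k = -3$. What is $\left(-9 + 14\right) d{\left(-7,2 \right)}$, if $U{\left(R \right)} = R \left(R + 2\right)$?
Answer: $40$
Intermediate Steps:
$U{\left(R \right)} = R \left(2 + R\right)$
$d{\left(u,q \right)} = 4 q$ ($d{\left(u,q \right)} = - 3 \left(2 - 3\right) q + q = \left(-3\right) \left(-1\right) q + q = 3 q + q = 4 q$)
$\left(-9 + 14\right) d{\left(-7,2 \right)} = \left(-9 + 14\right) 4 \cdot 2 = 5 \cdot 8 = 40$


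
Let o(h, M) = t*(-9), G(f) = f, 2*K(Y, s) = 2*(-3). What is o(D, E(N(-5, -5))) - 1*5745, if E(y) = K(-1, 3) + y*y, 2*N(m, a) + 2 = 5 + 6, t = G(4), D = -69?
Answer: -5781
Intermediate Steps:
K(Y, s) = -3 (K(Y, s) = (2*(-3))/2 = (½)*(-6) = -3)
t = 4
N(m, a) = 9/2 (N(m, a) = -1 + (5 + 6)/2 = -1 + (½)*11 = -1 + 11/2 = 9/2)
E(y) = -3 + y² (E(y) = -3 + y*y = -3 + y²)
o(h, M) = -36 (o(h, M) = 4*(-9) = -36)
o(D, E(N(-5, -5))) - 1*5745 = -36 - 1*5745 = -36 - 5745 = -5781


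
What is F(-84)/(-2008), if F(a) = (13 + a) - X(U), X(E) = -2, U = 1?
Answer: 69/2008 ≈ 0.034363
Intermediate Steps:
F(a) = 15 + a (F(a) = (13 + a) - 1*(-2) = (13 + a) + 2 = 15 + a)
F(-84)/(-2008) = (15 - 84)/(-2008) = -69*(-1/2008) = 69/2008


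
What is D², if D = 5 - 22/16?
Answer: 841/64 ≈ 13.141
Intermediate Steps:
D = 29/8 (D = 5 + (1/16)*(-22) = 5 - 11/8 = 29/8 ≈ 3.6250)
D² = (29/8)² = 841/64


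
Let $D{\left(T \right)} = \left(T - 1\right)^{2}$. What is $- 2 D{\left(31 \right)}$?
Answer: $-1800$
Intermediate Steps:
$D{\left(T \right)} = \left(-1 + T\right)^{2}$
$- 2 D{\left(31 \right)} = - 2 \left(-1 + 31\right)^{2} = - 2 \cdot 30^{2} = \left(-2\right) 900 = -1800$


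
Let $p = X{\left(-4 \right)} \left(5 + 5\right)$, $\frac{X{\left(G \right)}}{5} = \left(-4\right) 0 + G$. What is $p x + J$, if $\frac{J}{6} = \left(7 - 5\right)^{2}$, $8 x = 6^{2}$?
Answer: $-876$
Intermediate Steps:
$X{\left(G \right)} = 5 G$ ($X{\left(G \right)} = 5 \left(\left(-4\right) 0 + G\right) = 5 \left(0 + G\right) = 5 G$)
$x = \frac{9}{2}$ ($x = \frac{6^{2}}{8} = \frac{1}{8} \cdot 36 = \frac{9}{2} \approx 4.5$)
$J = 24$ ($J = 6 \left(7 - 5\right)^{2} = 6 \cdot 2^{2} = 6 \cdot 4 = 24$)
$p = -200$ ($p = 5 \left(-4\right) \left(5 + 5\right) = \left(-20\right) 10 = -200$)
$p x + J = \left(-200\right) \frac{9}{2} + 24 = -900 + 24 = -876$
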